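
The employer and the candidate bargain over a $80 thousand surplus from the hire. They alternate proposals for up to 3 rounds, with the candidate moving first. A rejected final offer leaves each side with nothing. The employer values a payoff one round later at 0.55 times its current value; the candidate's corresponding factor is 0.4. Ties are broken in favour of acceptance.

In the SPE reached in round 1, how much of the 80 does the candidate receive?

Round 3 (the candidate proposes): the employer will accept anything ≥ 0, so the candidate offers 0 and keeps 80.
Round 2 (the employer proposes): the candidate can get 80 next round, worth 0.4 × 80 = 32 now; the employer offers that and keeps 48.
Round 1 (the candidate proposes): the employer can get 48 next round, worth 0.55 × 48 = 26.4 now; the candidate offers that and keeps 53.6.

53.6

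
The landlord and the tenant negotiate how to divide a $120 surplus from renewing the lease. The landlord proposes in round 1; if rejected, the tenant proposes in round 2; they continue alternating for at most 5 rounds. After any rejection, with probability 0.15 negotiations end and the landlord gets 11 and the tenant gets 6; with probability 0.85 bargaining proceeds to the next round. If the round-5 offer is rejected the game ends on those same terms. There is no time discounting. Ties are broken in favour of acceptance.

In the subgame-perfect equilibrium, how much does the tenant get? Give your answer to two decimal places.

28.62

By backward induction:
Round 5 (the landlord proposes): the tenant gets 6 if talks fail, so the landlord offers 6 and keeps 114.
Round 4 (the tenant proposes): rejecting gives the landlord an expected 0.85 × 114 + 0.15 × 11 = 98.55. The tenant offers 98.55 and keeps 120 − 98.55 = 21.45.
Round 3 (the landlord proposes): rejecting gives the tenant an expected 0.85 × 21.45 + 0.15 × 6 = 19.1325, so the landlord offers 19.1325, keeping 100.8675.
Round 2 (the tenant proposes): rejecting gives the landlord an expected 0.85 × 100.8675 + 0.15 × 11 = 87.387375. The tenant offers 87.387375 and keeps 120 − 87.387375 = 32.612625.
Round 1 (the landlord proposes): rejecting gives the tenant an expected 0.85 × 32.612625 + 0.15 × 6 = 28.62073125; the landlord offers that and keeps 91.37926875.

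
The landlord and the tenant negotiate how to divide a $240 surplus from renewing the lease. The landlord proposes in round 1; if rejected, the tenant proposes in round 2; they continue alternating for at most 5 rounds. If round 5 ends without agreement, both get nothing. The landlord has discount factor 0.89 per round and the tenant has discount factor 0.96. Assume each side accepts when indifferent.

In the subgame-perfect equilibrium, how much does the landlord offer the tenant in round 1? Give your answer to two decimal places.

47.00

Work backward from the last round.
Round 5 (the landlord proposes): rejection yields 0 for the tenant; the landlord offers 0 and keeps 240.
Round 4 (the tenant proposes): the landlord can get 240 next round, worth 0.89 × 240 = 213.6 now; the tenant offers that and keeps 26.4.
Round 3 (the landlord proposes): the tenant can get 26.4 next round, worth 0.96 × 26.4 = 25.344 now, so the landlord offers 25.344, keeping 214.656.
Round 2 (the tenant proposes): the landlord can get 214.656 next round, worth 0.89 × 214.656 = 191.04384 now. The tenant offers 191.04384 and keeps 240 − 191.04384 = 48.95616.
Round 1 (the landlord proposes): the tenant can get 48.95616 next round, worth 0.96 × 48.95616 = 46.9979136 now, so the landlord offers 46.9979136, keeping 193.0020864.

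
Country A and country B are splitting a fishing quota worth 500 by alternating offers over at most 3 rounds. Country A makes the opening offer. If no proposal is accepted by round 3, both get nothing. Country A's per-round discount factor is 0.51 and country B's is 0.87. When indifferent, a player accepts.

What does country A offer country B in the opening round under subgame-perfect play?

213.15

Round 3 (country A proposes): rejection yields 0 for country B; country A offers 0 and keeps 500.
Round 2 (country B proposes): country A can get 500 next round, worth 0.51 × 500 = 255 now, so country B offers 255, keeping 245.
Round 1 (country A proposes): country B can get 245 next round, worth 0.87 × 245 = 213.15 now; country A offers that and keeps 286.85.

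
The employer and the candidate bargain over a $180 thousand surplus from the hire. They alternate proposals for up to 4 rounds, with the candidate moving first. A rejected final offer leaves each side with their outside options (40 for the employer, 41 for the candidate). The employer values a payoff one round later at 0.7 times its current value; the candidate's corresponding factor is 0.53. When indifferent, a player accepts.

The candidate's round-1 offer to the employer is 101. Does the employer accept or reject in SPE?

Accept

Work out the employer's continuation value if the offer is rejected.
Round 4 (the employer proposes): the candidate gets 41 if talks fail, so the employer offers 41 and keeps 139.
Round 3 (the candidate proposes): the employer can get 139 next round, worth 0.7 × 139 = 97.3 now; the candidate offers that and keeps 82.7.
Round 2 (the employer proposes): the candidate can get 82.7 next round, worth 0.53 × 82.7 = 43.831 now, so the employer offers 43.831, keeping 136.169.
So by rejecting in round 1, the employer gets 136.169 next round, worth 0.7 × 136.169 = 95.3183 now.
Offer 101 ≥ 95.3183, so the employer accepts.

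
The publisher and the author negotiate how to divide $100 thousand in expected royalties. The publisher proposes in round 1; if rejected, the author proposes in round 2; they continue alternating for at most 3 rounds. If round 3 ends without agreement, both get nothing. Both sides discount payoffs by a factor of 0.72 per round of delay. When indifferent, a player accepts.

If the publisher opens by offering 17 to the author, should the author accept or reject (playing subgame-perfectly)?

Reject

Round 3 (the publisher proposes): rejection yields 0 for the author; the publisher offers 0 and keeps 100.
Round 2 (the author proposes): the publisher can get 100 next round, worth 0.72 × 100 = 72 now. The author offers 72 and keeps 100 − 72 = 28.
So by rejecting in round 1, the author gets 28 next round, worth 0.72 × 28 = 20.16 now.
Offer 17 < 20.16, so the author rejects.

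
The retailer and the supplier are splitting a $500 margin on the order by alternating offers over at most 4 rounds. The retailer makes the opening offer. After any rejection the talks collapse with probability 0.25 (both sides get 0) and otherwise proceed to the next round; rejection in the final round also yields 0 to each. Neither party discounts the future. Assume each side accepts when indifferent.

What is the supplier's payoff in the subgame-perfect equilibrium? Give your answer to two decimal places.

Round 4 (the supplier proposes): the retailer will accept anything ≥ 0, so the supplier offers 0 and keeps 500.
Round 3 (the retailer proposes): rejecting gives the supplier an expected 0.75 × 500 = 375, so the retailer offers 375, keeping 125.
Round 2 (the supplier proposes): rejecting gives the retailer an expected 0.75 × 125 = 93.75, so the supplier offers 93.75, keeping 406.25.
Round 1 (the retailer proposes): rejecting gives the supplier an expected 0.75 × 406.25 = 304.6875; the retailer offers that and keeps 195.3125.

304.69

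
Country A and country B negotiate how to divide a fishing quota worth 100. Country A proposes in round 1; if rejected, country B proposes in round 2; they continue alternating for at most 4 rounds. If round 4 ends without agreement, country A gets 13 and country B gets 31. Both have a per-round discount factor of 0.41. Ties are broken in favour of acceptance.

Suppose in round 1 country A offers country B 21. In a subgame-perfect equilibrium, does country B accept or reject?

Reject

Work out country B's continuation value if the offer is rejected.
Round 4 (country B proposes): country A gets 13 if talks fail, so country B offers 13 and keeps 87.
Round 3 (country A proposes): country B can get 87 next round, worth 0.41 × 87 = 35.67 now, so country A offers 35.67, keeping 64.33.
Round 2 (country B proposes): country A can get 64.33 next round, worth 0.41 × 64.33 = 26.3753 now; country B offers that and keeps 73.6247.
So by rejecting in round 1, country B gets 73.6247 next round, worth 0.41 × 73.6247 = 30.186127 now.
Offer 21 < 30.186127, so country B rejects.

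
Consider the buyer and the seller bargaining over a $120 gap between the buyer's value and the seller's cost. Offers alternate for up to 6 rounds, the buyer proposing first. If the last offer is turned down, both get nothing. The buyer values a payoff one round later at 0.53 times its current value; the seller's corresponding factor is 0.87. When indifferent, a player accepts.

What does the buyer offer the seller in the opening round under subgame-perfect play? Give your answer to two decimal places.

93.89

Round 6 (the seller proposes): rejection yields 0 for the buyer; the seller offers 0 and keeps 120.
Round 5 (the buyer proposes): the seller can get 120 next round, worth 0.87 × 120 = 104.4 now, so the buyer offers 104.4, keeping 15.6.
Round 4 (the seller proposes): the buyer can get 15.6 next round, worth 0.53 × 15.6 = 8.268 now. The seller offers 8.268 and keeps 120 − 8.268 = 111.732.
Round 3 (the buyer proposes): the seller can get 111.732 next round, worth 0.87 × 111.732 = 97.20684 now; the buyer offers that and keeps 22.79316.
Round 2 (the seller proposes): the buyer can get 22.79316 next round, worth 0.53 × 22.79316 = 12.0803748 now. The seller offers 12.0803748 and keeps 120 − 12.0803748 = 107.9196252.
Round 1 (the buyer proposes): the seller can get 107.9196252 next round, worth 0.87 × 107.9196252 = 93.890073924 now; the buyer offers that and keeps 26.109926076.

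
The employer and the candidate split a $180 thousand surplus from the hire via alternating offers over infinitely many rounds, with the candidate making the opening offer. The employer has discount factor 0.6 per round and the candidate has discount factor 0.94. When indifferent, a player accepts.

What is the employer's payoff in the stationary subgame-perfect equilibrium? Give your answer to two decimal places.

Let x be the candidate's share when the candidate proposes and y be the employer's share when the employer proposes.
The employer accepts iff offered ≥ 0.6·y, so x = 180 − 0.6y. Symmetrically y = 180 − 0.94x.
Substituting: x = 180 − 0.6(180 − 0.94x), giving x(1 − 0.94·0.6) = 180(1 − 0.6).
So x = 180 × 0.4 / 0.436 ≈ 165.1376, and the employer receives 180 − x ≈ 14.8624.

14.86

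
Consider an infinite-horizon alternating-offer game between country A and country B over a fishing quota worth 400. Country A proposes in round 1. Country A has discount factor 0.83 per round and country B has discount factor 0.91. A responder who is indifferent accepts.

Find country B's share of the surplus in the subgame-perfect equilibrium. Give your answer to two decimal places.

252.88

In a stationary SPE each proposer offers the other exactly their discounted continuation value.
If country A keeps x when proposing and country B keeps y when proposing, then x = 400 − 0.91y and y = 400 − 0.83x.
Solving: x = 400(1 − 0.91) / (1 − 0.83·0.91) = 36 / 0.2447 ≈ 147.1189.
Country B gets 400 − 147.1189 ≈ 252.8811.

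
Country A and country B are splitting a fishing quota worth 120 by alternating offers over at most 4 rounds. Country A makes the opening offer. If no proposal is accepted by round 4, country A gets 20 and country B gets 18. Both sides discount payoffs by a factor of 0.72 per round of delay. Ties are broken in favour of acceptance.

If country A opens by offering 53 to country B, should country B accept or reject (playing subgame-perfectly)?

Reject

Round 4 (country B proposes): country A gets 20 if talks fail, so country B offers 20 and keeps 100.
Round 3 (country A proposes): country B can get 100 next round, worth 0.72 × 100 = 72 now. Country A offers 72 and keeps 120 − 72 = 48.
Round 2 (country B proposes): country A can get 48 next round, worth 0.72 × 48 = 34.56 now. Country B offers 34.56 and keeps 120 − 34.56 = 85.44.
So by rejecting in round 1, country B gets 85.44 next round, worth 0.72 × 85.44 = 61.5168 now.
Offer 53 < 61.5168, so country B rejects.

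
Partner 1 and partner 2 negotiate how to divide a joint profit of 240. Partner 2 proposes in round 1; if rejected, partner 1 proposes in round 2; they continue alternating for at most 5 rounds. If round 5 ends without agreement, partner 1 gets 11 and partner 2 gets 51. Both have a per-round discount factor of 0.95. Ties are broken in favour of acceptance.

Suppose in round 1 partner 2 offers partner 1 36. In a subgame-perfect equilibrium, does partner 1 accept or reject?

Round 5 (partner 2 proposes): partner 1 gets 11 if talks fail, so partner 2 offers 11 and keeps 229.
Round 4 (partner 1 proposes): partner 2 can get 229 next round, worth 0.95 × 229 = 217.55 now. Partner 1 offers 217.55 and keeps 240 − 217.55 = 22.45.
Round 3 (partner 2 proposes): partner 1 can get 22.45 next round, worth 0.95 × 22.45 = 21.3275 now; partner 2 offers that and keeps 218.6725.
Round 2 (partner 1 proposes): partner 2 can get 218.6725 next round, worth 0.95 × 218.6725 = 207.738875 now; partner 1 offers that and keeps 32.261125.
So by rejecting in round 1, partner 1 gets 32.261125 next round, worth 0.95 × 32.261125 = 30.64806875 now.
Offer 36 ≥ 30.64806875, so partner 1 accepts.

Accept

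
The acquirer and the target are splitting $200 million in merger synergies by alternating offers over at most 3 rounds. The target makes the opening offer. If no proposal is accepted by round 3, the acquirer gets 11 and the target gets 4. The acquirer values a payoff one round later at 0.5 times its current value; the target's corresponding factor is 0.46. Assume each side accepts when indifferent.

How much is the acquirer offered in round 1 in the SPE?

56.53

Work backward from the last round.
Round 3 (the target proposes): the acquirer gets 11 if talks fail, so the target offers 11 and keeps 189.
Round 2 (the acquirer proposes): the target can get 189 next round, worth 0.46 × 189 = 86.94 now. The acquirer offers 86.94 and keeps 200 − 86.94 = 113.06.
Round 1 (the target proposes): the acquirer can get 113.06 next round, worth 0.5 × 113.06 = 56.53 now; the target offers that and keeps 143.47.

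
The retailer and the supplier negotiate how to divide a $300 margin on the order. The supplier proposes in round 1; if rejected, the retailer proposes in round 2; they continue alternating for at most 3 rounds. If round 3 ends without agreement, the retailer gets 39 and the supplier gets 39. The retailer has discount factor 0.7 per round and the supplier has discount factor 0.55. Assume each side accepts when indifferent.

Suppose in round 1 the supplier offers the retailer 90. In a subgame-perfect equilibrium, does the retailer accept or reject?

Reject

Round 3 (the supplier proposes): the retailer gets 39 if talks fail, so the supplier offers 39 and keeps 261.
Round 2 (the retailer proposes): the supplier can get 261 next round, worth 0.55 × 261 = 143.55 now; the retailer offers that and keeps 156.45.
So by rejecting in round 1, the retailer gets 156.45 next round, worth 0.7 × 156.45 = 109.515 now.
Offer 90 < 109.515, so the retailer rejects.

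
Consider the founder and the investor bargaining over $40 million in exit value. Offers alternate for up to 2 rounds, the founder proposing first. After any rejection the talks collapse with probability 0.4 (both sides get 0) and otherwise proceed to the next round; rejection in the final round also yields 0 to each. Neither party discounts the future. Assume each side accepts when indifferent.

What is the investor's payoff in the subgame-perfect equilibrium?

24

Round 2 (the investor proposes): the founder will accept anything ≥ 0, so the investor offers 0 and keeps 40.
Round 1 (the founder proposes): rejecting gives the investor an expected 0.6 × 40 = 24. The founder offers 24 and keeps 40 − 24 = 16.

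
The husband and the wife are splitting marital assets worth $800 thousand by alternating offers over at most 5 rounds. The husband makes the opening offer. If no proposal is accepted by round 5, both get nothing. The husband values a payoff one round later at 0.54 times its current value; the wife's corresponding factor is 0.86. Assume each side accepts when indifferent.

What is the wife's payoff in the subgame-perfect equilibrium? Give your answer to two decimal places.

463.45

Round 5 (the husband proposes): the wife will accept anything ≥ 0, so the husband offers 0 and keeps 800.
Round 4 (the wife proposes): the husband can get 800 next round, worth 0.54 × 800 = 432 now, so the wife offers 432, keeping 368.
Round 3 (the husband proposes): the wife can get 368 next round, worth 0.86 × 368 = 316.48 now, so the husband offers 316.48, keeping 483.52.
Round 2 (the wife proposes): the husband can get 483.52 next round, worth 0.54 × 483.52 = 261.1008 now; the wife offers that and keeps 538.8992.
Round 1 (the husband proposes): the wife can get 538.8992 next round, worth 0.86 × 538.8992 = 463.453312 now, so the husband offers 463.453312, keeping 336.546688.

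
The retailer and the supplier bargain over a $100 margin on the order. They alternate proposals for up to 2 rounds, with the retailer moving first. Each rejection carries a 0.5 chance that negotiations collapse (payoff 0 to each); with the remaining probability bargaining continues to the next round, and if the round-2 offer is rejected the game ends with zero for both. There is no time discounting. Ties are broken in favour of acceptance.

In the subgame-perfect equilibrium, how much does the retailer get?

Round 2 (the supplier proposes): rejection yields 0 for the retailer; the supplier offers 0 and keeps 100.
Round 1 (the retailer proposes): rejecting gives the supplier an expected 0.5 × 100 = 50; the retailer offers that and keeps 50.

50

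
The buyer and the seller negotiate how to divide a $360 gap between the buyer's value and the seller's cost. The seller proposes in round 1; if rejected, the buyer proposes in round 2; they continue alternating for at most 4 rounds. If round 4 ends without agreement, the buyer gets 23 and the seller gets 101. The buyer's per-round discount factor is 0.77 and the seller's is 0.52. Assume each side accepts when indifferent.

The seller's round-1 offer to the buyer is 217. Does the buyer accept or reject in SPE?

Accept

Work out the buyer's continuation value if the offer is rejected.
Round 4 (the buyer proposes): the seller gets 101 if talks fail, so the buyer offers 101 and keeps 259.
Round 3 (the seller proposes): the buyer can get 259 next round, worth 0.77 × 259 = 199.43 now; the seller offers that and keeps 160.57.
Round 2 (the buyer proposes): the seller can get 160.57 next round, worth 0.52 × 160.57 = 83.4964 now; the buyer offers that and keeps 276.5036.
So by rejecting in round 1, the buyer gets 276.5036 next round, worth 0.77 × 276.5036 = 212.907772 now.
Offer 217 ≥ 212.907772, so the buyer accepts.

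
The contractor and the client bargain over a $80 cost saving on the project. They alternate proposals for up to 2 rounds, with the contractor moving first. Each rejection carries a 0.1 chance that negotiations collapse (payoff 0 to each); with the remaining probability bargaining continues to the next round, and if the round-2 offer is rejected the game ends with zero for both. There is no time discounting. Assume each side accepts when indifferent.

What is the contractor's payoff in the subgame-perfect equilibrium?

By backward induction:
Round 2 (the client proposes): the contractor will accept anything ≥ 0, so the client offers 0 and keeps 80.
Round 1 (the contractor proposes): rejecting gives the client an expected 0.9 × 80 = 72; the contractor offers that and keeps 8.

8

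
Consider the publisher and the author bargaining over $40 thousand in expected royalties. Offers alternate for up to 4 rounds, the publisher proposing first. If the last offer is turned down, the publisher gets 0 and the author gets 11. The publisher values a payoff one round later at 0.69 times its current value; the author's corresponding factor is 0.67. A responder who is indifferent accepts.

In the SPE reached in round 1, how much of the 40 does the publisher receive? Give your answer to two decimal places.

19.30

Round 4 (the author proposes): the publisher will accept anything ≥ 0, so the author offers 0 and keeps 40.
Round 3 (the publisher proposes): the author can get 40 next round, worth 0.67 × 40 = 26.8 now, so the publisher offers 26.8, keeping 13.2.
Round 2 (the author proposes): the publisher can get 13.2 next round, worth 0.69 × 13.2 = 9.108 now; the author offers that and keeps 30.892.
Round 1 (the publisher proposes): the author can get 30.892 next round, worth 0.67 × 30.892 = 20.69764 now. The publisher offers 20.69764 and keeps 40 − 20.69764 = 19.30236.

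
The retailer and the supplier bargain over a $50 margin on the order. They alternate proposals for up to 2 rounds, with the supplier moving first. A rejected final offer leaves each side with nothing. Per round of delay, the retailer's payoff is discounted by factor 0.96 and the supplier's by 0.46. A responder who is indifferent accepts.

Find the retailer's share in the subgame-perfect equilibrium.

48

By backward induction:
Round 2 (the retailer proposes): rejection yields 0 for the supplier; the retailer offers 0 and keeps 50.
Round 1 (the supplier proposes): the retailer can get 50 next round, worth 0.96 × 50 = 48 now. The supplier offers 48 and keeps 50 − 48 = 2.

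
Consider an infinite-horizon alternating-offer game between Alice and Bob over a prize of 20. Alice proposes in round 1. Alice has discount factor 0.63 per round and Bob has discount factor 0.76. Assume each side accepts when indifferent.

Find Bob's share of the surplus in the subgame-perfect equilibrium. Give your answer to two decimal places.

Let x be Alice's share when Alice proposes and y be Bob's share when Bob proposes.
Bob accepts iff offered ≥ 0.76·y, so x = 20 − 0.76y. Symmetrically y = 20 − 0.63x.
Substituting: x = 20 − 0.76(20 − 0.63x), giving x(1 − 0.63·0.76) = 20(1 − 0.76).
So x = 20 × 0.24 / 0.5212 ≈ 9.2095, and Bob receives 20 − x ≈ 10.7905.

10.79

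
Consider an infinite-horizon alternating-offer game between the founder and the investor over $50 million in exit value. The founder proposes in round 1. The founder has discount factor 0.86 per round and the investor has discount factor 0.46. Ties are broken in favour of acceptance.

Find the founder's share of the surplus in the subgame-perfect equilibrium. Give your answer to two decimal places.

44.67

Let x be the founder's share when the founder proposes and y be the investor's share when the investor proposes.
The investor accepts iff offered ≥ 0.46·y, so x = 50 − 0.46y. Symmetrically y = 50 − 0.86x.
Substituting: x = 50 − 0.46(50 − 0.86x), giving x(1 − 0.86·0.46) = 50(1 − 0.46).
So x = 50 × 0.54 / 0.6044 ≈ 44.6724, and the investor receives 50 − x ≈ 5.3276.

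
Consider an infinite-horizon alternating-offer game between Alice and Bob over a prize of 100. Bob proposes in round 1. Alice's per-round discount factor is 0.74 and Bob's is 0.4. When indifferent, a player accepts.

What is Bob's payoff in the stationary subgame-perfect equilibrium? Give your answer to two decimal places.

When Bob proposes, Alice accepts any offer worth at least 0.74 times what Alice would get by proposing next round; and vice versa.
This gives x = 100 − 0.74y and y = 100 − 0.4x, where x and y are each side's share when it proposes.
Hence (1 − 0.74·0.4)x = 100(1 − 0.74), i.e. 0.704·x = 26.
x ≈ 36.9318; Alice's share is 100 − x ≈ 63.0682.

36.93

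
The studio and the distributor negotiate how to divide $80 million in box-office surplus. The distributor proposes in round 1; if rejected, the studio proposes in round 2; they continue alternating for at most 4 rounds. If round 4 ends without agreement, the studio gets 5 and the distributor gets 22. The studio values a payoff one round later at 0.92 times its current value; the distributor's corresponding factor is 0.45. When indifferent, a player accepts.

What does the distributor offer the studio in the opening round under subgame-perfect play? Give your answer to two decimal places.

Round 4 (the studio proposes): the distributor gets 22 if talks fail, so the studio offers 22 and keeps 58.
Round 3 (the distributor proposes): the studio can get 58 next round, worth 0.92 × 58 = 53.36 now. The distributor offers 53.36 and keeps 80 − 53.36 = 26.64.
Round 2 (the studio proposes): the distributor can get 26.64 next round, worth 0.45 × 26.64 = 11.988 now. The studio offers 11.988 and keeps 80 − 11.988 = 68.012.
Round 1 (the distributor proposes): the studio can get 68.012 next round, worth 0.92 × 68.012 = 62.57104 now, so the distributor offers 62.57104, keeping 17.42896.

62.57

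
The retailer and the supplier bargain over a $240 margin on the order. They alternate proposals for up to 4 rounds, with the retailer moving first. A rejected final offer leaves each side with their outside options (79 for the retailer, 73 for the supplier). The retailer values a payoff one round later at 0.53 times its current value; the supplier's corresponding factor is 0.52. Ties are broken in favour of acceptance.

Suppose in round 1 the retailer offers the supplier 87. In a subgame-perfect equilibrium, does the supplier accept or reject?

Round 4 (the supplier proposes): the retailer gets 79 if talks fail, so the supplier offers 79 and keeps 161.
Round 3 (the retailer proposes): the supplier can get 161 next round, worth 0.52 × 161 = 83.72 now. The retailer offers 83.72 and keeps 240 − 83.72 = 156.28.
Round 2 (the supplier proposes): the retailer can get 156.28 next round, worth 0.53 × 156.28 = 82.8284 now; the supplier offers that and keeps 157.1716.
So by rejecting in round 1, the supplier gets 157.1716 next round, worth 0.52 × 157.1716 = 81.729232 now.
Offer 87 ≥ 81.729232, so the supplier accepts.

Accept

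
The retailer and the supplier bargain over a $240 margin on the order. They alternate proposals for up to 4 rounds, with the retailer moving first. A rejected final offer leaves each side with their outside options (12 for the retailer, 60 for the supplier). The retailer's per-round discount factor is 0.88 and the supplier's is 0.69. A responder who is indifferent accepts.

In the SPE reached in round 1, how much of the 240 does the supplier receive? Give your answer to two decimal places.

By backward induction:
Round 4 (the supplier proposes): the retailer gets 12 if talks fail, so the supplier offers 12 and keeps 228.
Round 3 (the retailer proposes): the supplier can get 228 next round, worth 0.69 × 228 = 157.32 now. The retailer offers 157.32 and keeps 240 − 157.32 = 82.68.
Round 2 (the supplier proposes): the retailer can get 82.68 next round, worth 0.88 × 82.68 = 72.7584 now; the supplier offers that and keeps 167.2416.
Round 1 (the retailer proposes): the supplier can get 167.2416 next round, worth 0.69 × 167.2416 = 115.396704 now; the retailer offers that and keeps 124.603296.

115.40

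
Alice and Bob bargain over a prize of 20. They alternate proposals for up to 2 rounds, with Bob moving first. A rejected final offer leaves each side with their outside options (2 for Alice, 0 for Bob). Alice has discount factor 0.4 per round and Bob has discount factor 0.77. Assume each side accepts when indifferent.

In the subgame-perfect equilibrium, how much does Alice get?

Round 2 (Alice proposes): rejection yields 0 for Bob; Alice offers 0 and keeps 20.
Round 1 (Bob proposes): Alice can get 20 next round, worth 0.4 × 20 = 8 now, so Bob offers 8, keeping 12.

8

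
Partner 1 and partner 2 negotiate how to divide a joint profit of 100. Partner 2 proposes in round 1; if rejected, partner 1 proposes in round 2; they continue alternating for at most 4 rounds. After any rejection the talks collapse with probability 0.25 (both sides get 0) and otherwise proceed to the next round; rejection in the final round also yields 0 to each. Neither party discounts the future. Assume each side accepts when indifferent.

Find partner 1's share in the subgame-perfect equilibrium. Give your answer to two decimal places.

Round 4 (partner 1 proposes): rejection yields 0 for partner 2; partner 1 offers 0 and keeps 100.
Round 3 (partner 2 proposes): rejecting gives partner 1 an expected 0.75 × 100 = 75; partner 2 offers that and keeps 25.
Round 2 (partner 1 proposes): rejecting gives partner 2 an expected 0.75 × 25 = 18.75, so partner 1 offers 18.75, keeping 81.25.
Round 1 (partner 2 proposes): rejecting gives partner 1 an expected 0.75 × 81.25 = 60.9375. Partner 2 offers 60.9375 and keeps 100 − 60.9375 = 39.0625.

60.94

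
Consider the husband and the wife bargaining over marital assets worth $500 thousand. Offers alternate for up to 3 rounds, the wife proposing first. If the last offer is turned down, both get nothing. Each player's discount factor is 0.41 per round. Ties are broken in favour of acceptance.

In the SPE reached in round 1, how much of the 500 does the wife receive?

Round 3 (the wife proposes): rejection yields 0 for the husband; the wife offers 0 and keeps 500.
Round 2 (the husband proposes): the wife can get 500 next round, worth 0.41 × 500 = 205 now, so the husband offers 205, keeping 295.
Round 1 (the wife proposes): the husband can get 295 next round, worth 0.41 × 295 = 120.95 now; the wife offers that and keeps 379.05.

379.05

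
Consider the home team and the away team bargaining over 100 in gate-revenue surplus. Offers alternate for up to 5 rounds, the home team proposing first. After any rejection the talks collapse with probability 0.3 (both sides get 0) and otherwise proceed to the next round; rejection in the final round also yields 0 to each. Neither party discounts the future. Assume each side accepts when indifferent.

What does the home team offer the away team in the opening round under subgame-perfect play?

Round 5 (the home team proposes): the away team will accept anything ≥ 0, so the home team offers 0 and keeps 100.
Round 4 (the away team proposes): rejecting gives the home team an expected 0.7 × 100 = 70; the away team offers that and keeps 30.
Round 3 (the home team proposes): rejecting gives the away team an expected 0.7 × 30 = 21, so the home team offers 21, keeping 79.
Round 2 (the away team proposes): rejecting gives the home team an expected 0.7 × 79 = 55.3; the away team offers that and keeps 44.7.
Round 1 (the home team proposes): rejecting gives the away team an expected 0.7 × 44.7 = 31.29. The home team offers 31.29 and keeps 100 − 31.29 = 68.71.

31.29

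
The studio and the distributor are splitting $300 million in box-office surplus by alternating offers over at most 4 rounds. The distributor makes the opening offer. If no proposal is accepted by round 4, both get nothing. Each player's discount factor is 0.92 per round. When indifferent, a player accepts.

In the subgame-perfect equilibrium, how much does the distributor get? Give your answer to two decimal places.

44.31

Round 4 (the studio proposes): the distributor will accept anything ≥ 0, so the studio offers 0 and keeps 300.
Round 3 (the distributor proposes): the studio can get 300 next round, worth 0.92 × 300 = 276 now; the distributor offers that and keeps 24.
Round 2 (the studio proposes): the distributor can get 24 next round, worth 0.92 × 24 = 22.08 now, so the studio offers 22.08, keeping 277.92.
Round 1 (the distributor proposes): the studio can get 277.92 next round, worth 0.92 × 277.92 = 255.6864 now; the distributor offers that and keeps 44.3136.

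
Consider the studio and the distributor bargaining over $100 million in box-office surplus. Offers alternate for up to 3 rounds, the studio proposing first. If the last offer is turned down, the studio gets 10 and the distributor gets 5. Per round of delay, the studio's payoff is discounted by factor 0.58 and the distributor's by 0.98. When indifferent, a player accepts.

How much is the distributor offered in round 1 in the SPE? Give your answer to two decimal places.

44.00

Work backward from the last round.
Round 3 (the studio proposes): the distributor gets 5 if talks fail, so the studio offers 5 and keeps 95.
Round 2 (the distributor proposes): the studio can get 95 next round, worth 0.58 × 95 = 55.1 now, so the distributor offers 55.1, keeping 44.9.
Round 1 (the studio proposes): the distributor can get 44.9 next round, worth 0.98 × 44.9 = 44.002 now. The studio offers 44.002 and keeps 100 − 44.002 = 55.998.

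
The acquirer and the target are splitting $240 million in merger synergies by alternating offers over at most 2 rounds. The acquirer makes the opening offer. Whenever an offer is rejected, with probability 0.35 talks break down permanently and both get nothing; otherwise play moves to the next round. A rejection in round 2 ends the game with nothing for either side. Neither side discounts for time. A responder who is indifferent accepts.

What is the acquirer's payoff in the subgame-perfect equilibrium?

By backward induction:
Round 2 (the target proposes): the acquirer will accept anything ≥ 0, so the target offers 0 and keeps 240.
Round 1 (the acquirer proposes): rejecting gives the target an expected 0.65 × 240 = 156; the acquirer offers that and keeps 84.

84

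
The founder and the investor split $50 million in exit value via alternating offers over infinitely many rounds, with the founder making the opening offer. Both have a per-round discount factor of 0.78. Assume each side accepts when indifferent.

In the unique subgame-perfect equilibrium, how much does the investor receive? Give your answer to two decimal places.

When the founder proposes, the investor accepts any offer worth at least 0.78 times what the investor would get by proposing next round; and vice versa.
This gives x = 50 − 0.78y and y = 50 − 0.78x, where x and y are each side's share when it proposes.
Hence (1 − 0.78·0.78)x = 50(1 − 0.78), i.e. 0.3916·x = 11.
x ≈ 28.0899; the investor's share is 50 − x ≈ 21.9101.

21.91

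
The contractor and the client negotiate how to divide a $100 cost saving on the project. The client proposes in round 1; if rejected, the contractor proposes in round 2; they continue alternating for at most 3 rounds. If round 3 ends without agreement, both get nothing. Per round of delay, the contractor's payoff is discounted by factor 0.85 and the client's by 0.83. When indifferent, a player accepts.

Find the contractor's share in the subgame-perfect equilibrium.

14.45

Round 3 (the client proposes): the contractor will accept anything ≥ 0, so the client offers 0 and keeps 100.
Round 2 (the contractor proposes): the client can get 100 next round, worth 0.83 × 100 = 83 now; the contractor offers that and keeps 17.
Round 1 (the client proposes): the contractor can get 17 next round, worth 0.85 × 17 = 14.45 now. The client offers 14.45 and keeps 100 − 14.45 = 85.55.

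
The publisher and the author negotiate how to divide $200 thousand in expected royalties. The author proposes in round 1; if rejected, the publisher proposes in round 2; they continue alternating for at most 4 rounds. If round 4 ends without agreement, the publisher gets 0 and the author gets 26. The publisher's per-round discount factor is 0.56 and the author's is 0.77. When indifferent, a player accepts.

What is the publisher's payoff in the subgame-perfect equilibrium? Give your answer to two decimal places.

Solve by backward induction from round 4.
Round 4 (the publisher proposes): the author gets 26 if talks fail, so the publisher offers 26 and keeps 174.
Round 3 (the author proposes): the publisher can get 174 next round, worth 0.56 × 174 = 97.44 now; the author offers that and keeps 102.56.
Round 2 (the publisher proposes): the author can get 102.56 next round, worth 0.77 × 102.56 = 78.9712 now, so the publisher offers 78.9712, keeping 121.0288.
Round 1 (the author proposes): the publisher can get 121.0288 next round, worth 0.56 × 121.0288 = 67.776128 now. The author offers 67.776128 and keeps 200 − 67.776128 = 132.223872.

67.78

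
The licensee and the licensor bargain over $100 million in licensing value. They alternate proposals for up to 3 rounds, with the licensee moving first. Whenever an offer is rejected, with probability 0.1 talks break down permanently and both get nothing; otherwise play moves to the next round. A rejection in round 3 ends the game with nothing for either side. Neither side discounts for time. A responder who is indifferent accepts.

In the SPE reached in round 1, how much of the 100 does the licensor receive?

Round 3 (the licensee proposes): the licensor will accept anything ≥ 0, so the licensee offers 0 and keeps 100.
Round 2 (the licensor proposes): rejecting gives the licensee an expected 0.9 × 100 = 90; the licensor offers that and keeps 10.
Round 1 (the licensee proposes): rejecting gives the licensor an expected 0.9 × 10 = 9. The licensee offers 9 and keeps 100 − 9 = 91.

9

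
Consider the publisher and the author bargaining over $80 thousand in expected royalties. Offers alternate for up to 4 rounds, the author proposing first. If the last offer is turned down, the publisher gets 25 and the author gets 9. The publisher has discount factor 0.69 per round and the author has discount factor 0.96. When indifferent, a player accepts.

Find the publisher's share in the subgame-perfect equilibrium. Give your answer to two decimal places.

Round 4 (the publisher proposes): the author gets 9 if talks fail, so the publisher offers 9 and keeps 71.
Round 3 (the author proposes): the publisher can get 71 next round, worth 0.69 × 71 = 48.99 now, so the author offers 48.99, keeping 31.01.
Round 2 (the publisher proposes): the author can get 31.01 next round, worth 0.96 × 31.01 = 29.7696 now; the publisher offers that and keeps 50.2304.
Round 1 (the author proposes): the publisher can get 50.2304 next round, worth 0.69 × 50.2304 = 34.658976 now; the author offers that and keeps 45.341024.

34.66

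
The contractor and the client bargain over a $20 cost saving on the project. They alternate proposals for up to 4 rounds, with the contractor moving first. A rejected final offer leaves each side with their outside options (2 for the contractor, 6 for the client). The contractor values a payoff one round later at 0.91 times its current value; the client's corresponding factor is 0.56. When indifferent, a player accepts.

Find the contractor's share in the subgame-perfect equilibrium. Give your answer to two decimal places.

13.86

Round 4 (the client proposes): the contractor gets 2 if talks fail, so the client offers 2 and keeps 18.
Round 3 (the contractor proposes): the client can get 18 next round, worth 0.56 × 18 = 10.08 now. The contractor offers 10.08 and keeps 20 − 10.08 = 9.92.
Round 2 (the client proposes): the contractor can get 9.92 next round, worth 0.91 × 9.92 = 9.0272 now; the client offers that and keeps 10.9728.
Round 1 (the contractor proposes): the client can get 10.9728 next round, worth 0.56 × 10.9728 = 6.144768 now; the contractor offers that and keeps 13.855232.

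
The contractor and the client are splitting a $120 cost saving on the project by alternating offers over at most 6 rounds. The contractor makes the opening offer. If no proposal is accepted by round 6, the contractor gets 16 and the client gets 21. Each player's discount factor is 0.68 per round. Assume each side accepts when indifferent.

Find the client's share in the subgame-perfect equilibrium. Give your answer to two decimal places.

Solve by backward induction from round 6.
Round 6 (the client proposes): the contractor gets 16 if talks fail, so the client offers 16 and keeps 104.
Round 5 (the contractor proposes): the client can get 104 next round, worth 0.68 × 104 = 70.72 now; the contractor offers that and keeps 49.28.
Round 4 (the client proposes): the contractor can get 49.28 next round, worth 0.68 × 49.28 = 33.5104 now. The client offers 33.5104 and keeps 120 − 33.5104 = 86.4896.
Round 3 (the contractor proposes): the client can get 86.4896 next round, worth 0.68 × 86.4896 = 58.812928 now, so the contractor offers 58.812928, keeping 61.187072.
Round 2 (the client proposes): the contractor can get 61.187072 next round, worth 0.68 × 61.187072 = 41.60720896 now, so the client offers 41.60720896, keeping 78.39279104.
Round 1 (the contractor proposes): the client can get 78.39279104 next round, worth 0.68 × 78.39279104 = 53.3070979072 now, so the contractor offers 53.3070979072, keeping 66.6929020928.

53.31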